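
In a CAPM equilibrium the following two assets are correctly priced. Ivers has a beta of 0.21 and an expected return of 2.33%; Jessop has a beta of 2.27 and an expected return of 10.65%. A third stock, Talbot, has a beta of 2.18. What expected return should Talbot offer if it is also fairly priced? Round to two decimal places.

10.29%

MRP (SML slope) = (10.65% − 2.33%) / (2.27 − 0.21) = 8.32% / 2.06 = 4.0388%
R_f (intercept) = 2.33% − 0.21 × 4.0388% = 1.4819%
E(R_Talbot) = R_f + β × MRP = 1.4819% + 2.18 × 4.0388% = 10.29%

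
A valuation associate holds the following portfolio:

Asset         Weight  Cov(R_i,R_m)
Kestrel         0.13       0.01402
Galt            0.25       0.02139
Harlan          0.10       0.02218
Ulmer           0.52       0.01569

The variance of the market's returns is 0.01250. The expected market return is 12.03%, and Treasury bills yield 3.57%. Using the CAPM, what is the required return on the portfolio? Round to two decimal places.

15.45%

β_Kestrel = 0.01402 / 0.01250 = 1.1216
β_Galt = 0.02139 / 0.01250 = 1.7112
β_Harlan = 0.02218 / 0.01250 = 1.7744
β_Ulmer = 0.01569 / 0.01250 = 1.2552
β_P = Σ w_i β_i = 0.13×1.1216 + 0.25×1.7112 + 0.10×1.7744 + 0.52×1.2552 = 1.4038
MRP = 12.03% − 3.57% = 8.46%
E(R_P) = R_f + β_P × MRP = 3.57% + 1.4038 × 8.46% = 15.45%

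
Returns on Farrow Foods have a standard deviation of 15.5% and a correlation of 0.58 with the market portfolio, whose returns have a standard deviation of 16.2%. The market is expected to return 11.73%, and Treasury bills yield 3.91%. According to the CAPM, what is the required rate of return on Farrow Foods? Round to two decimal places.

β = ρ × σ_i / σ_m = 0.58 × 15.5% / 16.2% = 0.5549
MRP = 11.73% − 3.91% = 7.82%
E(R) = 3.91% + 0.5549 × 7.82% = 8.25%

8.25%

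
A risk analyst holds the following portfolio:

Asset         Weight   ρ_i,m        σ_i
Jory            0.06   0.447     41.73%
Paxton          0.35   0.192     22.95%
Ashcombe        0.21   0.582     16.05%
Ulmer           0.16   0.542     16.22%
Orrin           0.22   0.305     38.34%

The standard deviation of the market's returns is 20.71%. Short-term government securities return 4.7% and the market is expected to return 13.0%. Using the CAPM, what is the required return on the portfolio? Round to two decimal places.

β_Jory = 0.447 × 41.73% / 20.71% = 0.9007
β_Paxton = 0.192 × 22.95% / 20.71% = 0.2128
β_Ashcombe = 0.582 × 16.05% / 20.71% = 0.4510
β_Ulmer = 0.542 × 16.22% / 20.71% = 0.4245
β_Orrin = 0.305 × 38.34% / 20.71% = 0.5646
β_P = Σ w_i β_i = 0.06×0.9007 + 0.35×0.2128 + 0.21×0.4510 + 0.16×0.4245 + 0.22×0.5646 = 0.4154
MRP = 13.0% − 4.7% = 8.30%
E(R_P) = R_f + β_P × MRP = 4.7% + 0.4154 × 8.3% = 8.15%

8.15%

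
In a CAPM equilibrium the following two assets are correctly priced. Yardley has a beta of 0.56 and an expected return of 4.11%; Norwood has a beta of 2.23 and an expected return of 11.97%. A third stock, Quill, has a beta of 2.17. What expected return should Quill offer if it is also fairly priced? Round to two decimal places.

MRP (SML slope) = (11.97% − 4.11%) / (2.23 − 0.56) = 7.86% / 1.67 = 4.7066%
R_f (intercept) = 4.11% − 0.56 × 4.7066% = 1.4743%
E(R_Quill) = R_f + β × MRP = 1.4743% + 2.17 × 4.7066% = 11.69%

11.69%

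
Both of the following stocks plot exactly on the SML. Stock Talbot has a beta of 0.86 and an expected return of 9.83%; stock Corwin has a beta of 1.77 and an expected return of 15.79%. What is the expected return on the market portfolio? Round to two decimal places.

Both satisfy E(R) = R_f + β·MRP, so the slope of the SML is
MRP = (15.79% − 9.83%) / (1.77 − 0.86) = 5.96% / 0.91 = 6.5495%
R_f = E(R_Talbot) − β_Talbot·MRP = 9.83% − 0.86 × 6.5495% = 4.1974%
E(R_m) = R_f + MRP = 4.1974% + 6.5495% = 10.75%

10.75%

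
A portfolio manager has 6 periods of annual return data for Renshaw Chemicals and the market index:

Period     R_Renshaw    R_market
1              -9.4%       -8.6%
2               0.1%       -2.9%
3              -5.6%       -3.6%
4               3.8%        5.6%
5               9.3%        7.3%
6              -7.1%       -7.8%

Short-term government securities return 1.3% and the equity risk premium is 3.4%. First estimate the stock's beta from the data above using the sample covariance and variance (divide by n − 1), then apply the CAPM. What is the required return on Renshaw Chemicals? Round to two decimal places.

Mean R_i = (-9.4 + 0.1 − 5.6 + 3.8 + 9.3 − 7.1) / 6 = -1.4833%
Mean R_m = (-8.6 − 2.9 − 3.6 + 5.6 + 7.3 − 7.8) / 6 = -1.6667%
Σ(R_i − R̄_i)(R_m − R̄_m) = 230.4267  ⇒  Cov = 230.4267 / 5 = 46.0853
Σ(R_m − R̄_m)² = 224.1533  ⇒  Var(R_m) = 224.1533 / 5 = 44.8307
β = Cov / Var(R_m) = 46.0853 / 44.8307 = 1.0280
E(R) = R_f + β × MRP = 1.3% + 1.0280 × 3.4% = 4.80%

4.80%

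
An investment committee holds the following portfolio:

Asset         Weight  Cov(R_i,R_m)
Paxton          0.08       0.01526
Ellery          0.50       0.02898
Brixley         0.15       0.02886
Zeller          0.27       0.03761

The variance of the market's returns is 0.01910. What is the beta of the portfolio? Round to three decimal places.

1.581

β_Paxton = 0.01526 / 0.01910 = 0.7990
β_Ellery = 0.02898 / 0.01910 = 1.5173
β_Brixley = 0.02886 / 0.01910 = 1.5110
β_Zeller = 0.03761 / 0.01910 = 1.9691
β_P = Σ w_i β_i = 0.08×0.7990 + 0.50×1.5173 + 0.15×1.5110 + 0.27×1.9691 = 1.5809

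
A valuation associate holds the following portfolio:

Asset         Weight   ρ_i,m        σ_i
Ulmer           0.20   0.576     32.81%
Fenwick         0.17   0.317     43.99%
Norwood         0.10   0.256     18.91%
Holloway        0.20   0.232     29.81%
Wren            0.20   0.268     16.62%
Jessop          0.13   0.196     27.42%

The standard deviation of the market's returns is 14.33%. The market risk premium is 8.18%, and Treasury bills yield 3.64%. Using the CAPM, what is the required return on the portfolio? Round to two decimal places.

9.12%

β_Ulmer = 0.576 × 32.81% / 14.33% = 1.3188
β_Fenwick = 0.317 × 43.99% / 14.33% = 0.9731
β_Norwood = 0.256 × 18.91% / 14.33% = 0.3378
β_Holloway = 0.232 × 29.81% / 14.33% = 0.4826
β_Wren = 0.268 × 16.62% / 14.33% = 0.3108
β_Jessop = 0.196 × 27.42% / 14.33% = 0.3750
β_P = Σ w_i β_i = 0.20×1.3188 + 0.17×0.9731 + 0.10×0.3378 + 0.20×0.4826 + 0.20×0.3108 + 0.13×0.3750 = 0.6704
E(R_P) = R_f + β_P × MRP = 3.64% + 0.6704 × 8.18% = 9.12%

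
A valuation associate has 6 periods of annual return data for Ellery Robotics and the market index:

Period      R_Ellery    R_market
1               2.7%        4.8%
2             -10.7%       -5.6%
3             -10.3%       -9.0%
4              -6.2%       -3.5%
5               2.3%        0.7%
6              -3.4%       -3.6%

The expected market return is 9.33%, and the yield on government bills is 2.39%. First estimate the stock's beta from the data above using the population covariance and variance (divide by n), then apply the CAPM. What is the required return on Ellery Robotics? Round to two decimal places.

10.20%

Mean R_i = (2.7 − 10.7 − 10.3 − 6.2 + 2.3 − 3.4) / 6 = -4.2667%
Mean R_m = (4.8 − 5.6 − 9.0 − 3.5 + 0.7 − 3.6) / 6 = -2.7000%
Σ(R_i − R̄_i)(R_m − R̄_m) = 132.0100  ⇒  Cov = 132.0100 / 6 = 22.0017
Σ(R_m − R̄_m)² = 117.3600  ⇒  Var(R_m) = 117.3600 / 6 = 19.5600
β = Cov / Var(R_m) = 22.0017 / 19.5600 = 1.1248
MRP = 9.33% − 2.39% = 6.94%
E(R) = R_f + β × MRP = 2.39% + 1.1248 × 6.94% = 10.20%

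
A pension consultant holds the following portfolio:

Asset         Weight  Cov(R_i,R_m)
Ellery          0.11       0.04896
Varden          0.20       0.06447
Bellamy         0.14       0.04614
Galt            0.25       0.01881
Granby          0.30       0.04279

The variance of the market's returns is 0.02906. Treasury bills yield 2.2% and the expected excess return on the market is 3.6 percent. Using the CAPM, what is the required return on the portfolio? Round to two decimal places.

β_Ellery = 0.04896 / 0.02906 = 1.6848
β_Varden = 0.06447 / 0.02906 = 2.2185
β_Bellamy = 0.04614 / 0.02906 = 1.5877
β_Galt = 0.01881 / 0.02906 = 0.6473
β_Granby = 0.04279 / 0.02906 = 1.4725
β_P = Σ w_i β_i = 0.11×1.6848 + 0.20×2.2185 + 0.14×1.5877 + 0.25×0.6473 + 0.30×1.4725 = 1.4549
E(R_P) = R_f + β_P × MRP = 2.2% + 1.4549 × 3.6% = 7.44%

7.44%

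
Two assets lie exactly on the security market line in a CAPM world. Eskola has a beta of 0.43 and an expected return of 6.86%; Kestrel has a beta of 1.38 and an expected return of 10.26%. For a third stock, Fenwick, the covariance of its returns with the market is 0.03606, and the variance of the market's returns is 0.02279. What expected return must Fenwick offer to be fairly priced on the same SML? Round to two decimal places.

10.98%

MRP = (10.26% − 6.86%) / (1.38 − 0.43) = 3.5789%
R_f = 6.86% − 0.43 × 3.5789% = 5.3211%
β_Fenwick = Cov / Var(R_m) = 0.03606 / 0.02279 = 1.5823
E(R_Fenwick) = R_f + β × MRP = 5.3211% + 1.5823 × 3.5789% = 10.98%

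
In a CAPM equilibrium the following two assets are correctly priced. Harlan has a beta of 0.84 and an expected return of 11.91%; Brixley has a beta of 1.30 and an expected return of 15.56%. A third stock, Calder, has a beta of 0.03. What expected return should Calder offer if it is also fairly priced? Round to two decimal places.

MRP (SML slope) = (15.56% − 11.91%) / (1.30 − 0.84) = 3.65% / 0.46 = 7.9348%
R_f (intercept) = 11.91% − 0.84 × 7.9348% = 5.2448%
E(R_Calder) = R_f + β × MRP = 5.2448% + 0.03 × 7.9348% = 5.48%

5.48%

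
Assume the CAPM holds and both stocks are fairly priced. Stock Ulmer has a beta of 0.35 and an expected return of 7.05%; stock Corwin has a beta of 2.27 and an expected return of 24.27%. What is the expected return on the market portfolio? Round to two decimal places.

Both satisfy E(R) = R_f + β·MRP, so the slope of the SML is
MRP = (24.27% − 7.05%) / (2.27 − 0.35) = 17.22% / 1.92 = 8.9688%
R_f = E(R_Ulmer) − β_Ulmer·MRP = 7.05% − 0.35 × 8.9688% = 3.9109%
E(R_m) = R_f + MRP = 3.9109% + 8.9688% = 12.88%

12.88%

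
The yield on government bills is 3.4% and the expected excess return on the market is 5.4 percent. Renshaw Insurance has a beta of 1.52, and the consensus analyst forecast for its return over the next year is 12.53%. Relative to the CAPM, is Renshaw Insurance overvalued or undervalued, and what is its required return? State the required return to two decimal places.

Undervalued; required return 11.61%

Required return = R_f + β·MRP = 3.4% + 1.52 × 5.4% = 11.61%
Forecast 12.53% > required 11.61% → the stock plots above the SML → undervalued.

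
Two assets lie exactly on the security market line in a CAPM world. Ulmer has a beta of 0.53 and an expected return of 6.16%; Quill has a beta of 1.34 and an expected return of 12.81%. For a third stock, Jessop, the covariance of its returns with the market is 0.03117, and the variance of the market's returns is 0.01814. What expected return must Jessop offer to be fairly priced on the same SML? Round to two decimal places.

15.92%

MRP = (12.81% − 6.16%) / (1.34 − 0.53) = 8.2099%
R_f = 6.16% − 0.53 × 8.2099% = 1.8088%
β_Jessop = Cov / Var(R_m) = 0.03117 / 0.01814 = 1.7183
E(R_Jessop) = R_f + β × MRP = 1.8088% + 1.7183 × 8.2099% = 15.92%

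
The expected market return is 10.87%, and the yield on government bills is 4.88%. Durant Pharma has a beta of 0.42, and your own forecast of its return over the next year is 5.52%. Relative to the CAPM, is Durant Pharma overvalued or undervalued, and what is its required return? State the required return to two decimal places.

Overvalued; required return 7.40%

MRP = 10.87% − 4.88% = 5.99%
Required return = R_f + β·MRP = 4.88% + 0.42 × 5.99% = 7.40%
Forecast 5.52% < required 7.40% → the stock plots below the SML → overvalued.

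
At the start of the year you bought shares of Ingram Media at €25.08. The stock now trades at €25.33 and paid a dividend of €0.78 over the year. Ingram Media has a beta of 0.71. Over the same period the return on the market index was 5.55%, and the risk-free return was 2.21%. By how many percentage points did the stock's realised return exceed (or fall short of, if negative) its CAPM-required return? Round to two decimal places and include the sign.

-0.47%

Realised HPR = (P1 + D1 − P0) / P0 = (25.33 + 0.78 − 25.08) / 25.08 = 1.03 / 25.08 = 4.1069%
MRP = 5.55% − 2.21% = 3.34%
CAPM required = R_f + β·MRP = 2.21% + 0.71 × 3.34% = 4.5814%
α = realised − required = 4.1069% − 4.5814% = -0.47%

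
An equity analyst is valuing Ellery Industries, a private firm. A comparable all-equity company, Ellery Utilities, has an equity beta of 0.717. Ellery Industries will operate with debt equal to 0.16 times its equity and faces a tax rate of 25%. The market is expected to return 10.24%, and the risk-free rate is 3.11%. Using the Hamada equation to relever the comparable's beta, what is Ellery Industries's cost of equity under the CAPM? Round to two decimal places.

β_L = β_U × [1 + (1 − t)(D/E)] = 0.717 × [1 + (1 − 0.25) × 0.16]
    = 0.717 × [1 + 0.75 × 0.16] = 0.717 × 1.1200 = 0.8030
MRP = 10.24% − 3.11% = 7.13%
E(R) = R_f + β_L × MRP = 3.11% + 0.8030 × 7.13% = 8.84%

8.84%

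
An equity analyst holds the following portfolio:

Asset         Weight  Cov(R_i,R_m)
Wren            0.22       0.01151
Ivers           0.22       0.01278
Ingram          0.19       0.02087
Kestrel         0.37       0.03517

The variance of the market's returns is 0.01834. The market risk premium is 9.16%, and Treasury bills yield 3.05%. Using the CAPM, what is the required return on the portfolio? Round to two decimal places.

14.20%

β_Wren = 0.01151 / 0.01834 = 0.6276
β_Ivers = 0.01278 / 0.01834 = 0.6968
β_Ingram = 0.02087 / 0.01834 = 1.1379
β_Kestrel = 0.03517 / 0.01834 = 1.9177
β_P = Σ w_i β_i = 0.22×0.6276 + 0.22×0.6968 + 0.19×1.1379 + 0.37×1.9177 = 1.2171
E(R_P) = R_f + β_P × MRP = 3.05% + 1.2171 × 9.16% = 14.20%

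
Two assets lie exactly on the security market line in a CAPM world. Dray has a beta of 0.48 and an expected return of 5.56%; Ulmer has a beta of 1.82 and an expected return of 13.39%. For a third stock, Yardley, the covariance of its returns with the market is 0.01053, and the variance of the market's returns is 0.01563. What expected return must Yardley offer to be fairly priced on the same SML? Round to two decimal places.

MRP = (13.39% − 5.56%) / (1.82 − 0.48) = 5.8433%
R_f = 5.56% − 0.48 × 5.8433% = 2.7552%
β_Yardley = Cov / Var(R_m) = 0.01053 / 0.01563 = 0.6737
E(R_Yardley) = R_f + β × MRP = 2.7552% + 0.6737 × 5.8433% = 6.69%

6.69%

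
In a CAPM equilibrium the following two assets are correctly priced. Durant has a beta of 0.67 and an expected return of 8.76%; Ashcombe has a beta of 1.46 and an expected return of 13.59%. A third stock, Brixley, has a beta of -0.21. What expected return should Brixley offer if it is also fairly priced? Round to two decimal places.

3.38%

MRP (SML slope) = (13.59% − 8.76%) / (1.46 − 0.67) = 4.83% / 0.79 = 6.1139%
R_f (intercept) = 8.76% − 0.67 × 6.1139% = 4.6637%
E(R_Brixley) = R_f + β × MRP = 4.6637% + -0.21 × 6.1139% = 3.38%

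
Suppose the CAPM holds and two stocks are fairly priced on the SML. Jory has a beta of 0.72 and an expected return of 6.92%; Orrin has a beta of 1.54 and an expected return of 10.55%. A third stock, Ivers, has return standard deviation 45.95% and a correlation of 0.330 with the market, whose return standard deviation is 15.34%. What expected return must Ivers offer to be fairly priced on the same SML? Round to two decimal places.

8.11%

MRP = (10.55% − 6.92%) / (1.54 − 0.72) = 4.4268%
R_f = 6.92% − 0.72 × 4.4268% = 3.7327%
β_Ivers = ρ·σ_i/σ_m = 0.330 × 45.95 / 15.34 = 0.9885
E(R_Ivers) = R_f + β × MRP = 3.7327% + 0.9885 × 4.4268% = 8.11%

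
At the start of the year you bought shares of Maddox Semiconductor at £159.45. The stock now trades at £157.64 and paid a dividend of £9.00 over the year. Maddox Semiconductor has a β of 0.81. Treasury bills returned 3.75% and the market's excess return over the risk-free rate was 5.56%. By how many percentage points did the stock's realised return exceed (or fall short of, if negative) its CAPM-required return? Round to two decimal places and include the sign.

Realised HPR = (P1 + D1 − P0) / P0 = (157.64 + 9.00 − 159.45) / 159.45 = 7.19 / 159.45 = 4.5093%
CAPM required = R_f + β·MRP = 3.75% + 0.81 × 5.56% = 8.2536%
α = realised − required = 4.5093% − 8.2536% = -3.74%

-3.74%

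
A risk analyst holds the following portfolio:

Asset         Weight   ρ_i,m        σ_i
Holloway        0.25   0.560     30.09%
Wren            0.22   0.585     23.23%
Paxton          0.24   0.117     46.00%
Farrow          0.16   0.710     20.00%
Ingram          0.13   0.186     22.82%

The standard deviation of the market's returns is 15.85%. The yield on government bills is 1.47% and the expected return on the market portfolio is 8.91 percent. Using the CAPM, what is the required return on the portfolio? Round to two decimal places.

6.78%

β_Holloway = 0.560 × 30.09% / 15.85% = 1.0631
β_Wren = 0.585 × 23.23% / 15.85% = 0.8574
β_Paxton = 0.117 × 46.00% / 15.85% = 0.3396
β_Farrow = 0.710 × 20.00% / 15.85% = 0.8959
β_Ingram = 0.186 × 22.82% / 15.85% = 0.2678
β_P = Σ w_i β_i = 0.25×1.0631 + 0.22×0.8574 + 0.24×0.3396 + 0.16×0.8959 + 0.13×0.2678 = 0.7141
MRP = 8.91% − 1.47% = 7.44%
E(R_P) = R_f + β_P × MRP = 1.47% + 0.7141 × 7.44% = 6.78%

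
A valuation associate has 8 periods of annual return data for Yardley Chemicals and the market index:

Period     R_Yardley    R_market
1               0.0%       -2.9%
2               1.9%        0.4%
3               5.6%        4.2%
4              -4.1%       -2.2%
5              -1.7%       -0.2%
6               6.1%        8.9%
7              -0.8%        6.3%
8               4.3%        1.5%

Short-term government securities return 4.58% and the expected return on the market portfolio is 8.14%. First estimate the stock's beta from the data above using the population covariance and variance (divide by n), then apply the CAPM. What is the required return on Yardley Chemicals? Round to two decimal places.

Mean R_i = (0.0 + 1.9 + 5.6 − 4.1 − 1.7 + 6.1 − 0.8 + 4.3) / 8 = 1.4125%
Mean R_m = (-2.9 + 0.4 + 4.2 − 2.2 − 0.2 + 8.9 + 6.3 + 1.5) / 8 = 2.0000%
Σ(R_i − R̄_i)(R_m − R̄_m) = 66.7400  ⇒  Cov = 66.7400 / 8 = 8.3425
Σ(R_m − R̄_m)² = 120.2400  ⇒  Var(R_m) = 120.2400 / 8 = 15.0300
β = Cov / Var(R_m) = 8.3425 / 15.0300 = 0.5551
MRP = 8.14% − 4.58% = 3.56%
E(R) = R_f + β × MRP = 4.58% + 0.5551 × 3.56% = 6.56%

6.56%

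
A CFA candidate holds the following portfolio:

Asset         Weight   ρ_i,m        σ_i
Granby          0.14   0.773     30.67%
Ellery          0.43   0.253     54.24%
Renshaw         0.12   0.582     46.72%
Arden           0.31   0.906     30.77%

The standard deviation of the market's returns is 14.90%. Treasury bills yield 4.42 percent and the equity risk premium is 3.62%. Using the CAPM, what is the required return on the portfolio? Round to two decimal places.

β_Granby = 0.773 × 30.67% / 14.90% = 1.5911
β_Ellery = 0.253 × 54.24% / 14.90% = 0.9210
β_Renshaw = 0.582 × 46.72% / 14.90% = 1.8249
β_Arden = 0.906 × 30.77% / 14.90% = 1.8710
β_P = Σ w_i β_i = 0.14×1.5911 + 0.43×0.9210 + 0.12×1.8249 + 0.31×1.8710 = 1.4178
E(R_P) = R_f + β_P × MRP = 4.42% + 1.4178 × 3.62% = 9.55%

9.55%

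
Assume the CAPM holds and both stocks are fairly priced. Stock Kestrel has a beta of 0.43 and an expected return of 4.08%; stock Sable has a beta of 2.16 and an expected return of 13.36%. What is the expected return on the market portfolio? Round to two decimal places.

Both satisfy E(R) = R_f + β·MRP, so the slope of the SML is
MRP = (13.36% − 4.08%) / (2.16 − 0.43) = 9.28% / 1.73 = 5.3642%
R_f = E(R_Kestrel) − β_Kestrel·MRP = 4.08% − 0.43 × 5.3642% = 1.7734%
E(R_m) = R_f + MRP = 1.7734% + 5.3642% = 7.14%

7.14%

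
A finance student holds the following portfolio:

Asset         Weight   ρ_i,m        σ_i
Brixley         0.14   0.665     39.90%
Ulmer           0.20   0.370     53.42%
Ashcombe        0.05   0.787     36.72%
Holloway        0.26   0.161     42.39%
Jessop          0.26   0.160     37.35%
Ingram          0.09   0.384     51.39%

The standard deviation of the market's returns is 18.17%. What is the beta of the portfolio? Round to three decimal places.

0.782

β_Brixley = 0.665 × 39.90% / 18.17% = 1.4603
β_Ulmer = 0.370 × 53.42% / 18.17% = 1.0878
β_Ashcombe = 0.787 × 36.72% / 18.17% = 1.5905
β_Holloway = 0.161 × 42.39% / 18.17% = 0.3756
β_Jessop = 0.160 × 37.35% / 18.17% = 0.3289
β_Ingram = 0.384 × 51.39% / 18.17% = 1.0861
β_P = Σ w_i β_i = 0.14×1.4603 + 0.20×1.0878 + 0.05×1.5905 + 0.26×0.3756 + 0.26×0.3289 + 0.09×1.0861 = 0.7824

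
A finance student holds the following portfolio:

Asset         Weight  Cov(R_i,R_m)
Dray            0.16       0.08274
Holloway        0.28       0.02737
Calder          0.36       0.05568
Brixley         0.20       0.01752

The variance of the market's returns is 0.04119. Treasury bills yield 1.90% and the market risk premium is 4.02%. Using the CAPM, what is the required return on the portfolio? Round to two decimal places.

6.24%

β_Dray = 0.08274 / 0.04119 = 2.0087
β_Holloway = 0.02737 / 0.04119 = 0.6645
β_Calder = 0.05568 / 0.04119 = 1.3518
β_Brixley = 0.01752 / 0.04119 = 0.4253
β_P = Σ w_i β_i = 0.16×2.0087 + 0.28×0.6645 + 0.36×1.3518 + 0.20×0.4253 = 1.0792
E(R_P) = R_f + β_P × MRP = 1.90% + 1.0792 × 4.02% = 6.24%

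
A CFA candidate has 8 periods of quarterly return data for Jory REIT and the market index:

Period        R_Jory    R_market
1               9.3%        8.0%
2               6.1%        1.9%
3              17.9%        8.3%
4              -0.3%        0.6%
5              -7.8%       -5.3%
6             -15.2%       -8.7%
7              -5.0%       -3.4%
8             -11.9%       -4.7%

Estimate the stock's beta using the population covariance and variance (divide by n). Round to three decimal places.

1.752

Mean R_i = (9.3 + 6.1 + 17.9 − 0.3 − 7.8 − 15.2 − 5.0 − 11.9) / 8 = -0.8625%
Mean R_m = (8.0 + 1.9 + 8.3 + 0.6 − 5.3 − 8.7 − 3.4 − 4.7) / 8 = -0.4125%
Σ(R_i − R̄_i)(R_m − R̄_m) = 478.0438  ⇒  Cov = 478.0438 / 8 = 59.7555
Σ(R_m − R̄_m)² = 272.9288  ⇒  Var(R_m) = 272.9288 / 8 = 34.1161
β = Cov / Var(R_m) = 59.7555 / 34.1161 = 1.7515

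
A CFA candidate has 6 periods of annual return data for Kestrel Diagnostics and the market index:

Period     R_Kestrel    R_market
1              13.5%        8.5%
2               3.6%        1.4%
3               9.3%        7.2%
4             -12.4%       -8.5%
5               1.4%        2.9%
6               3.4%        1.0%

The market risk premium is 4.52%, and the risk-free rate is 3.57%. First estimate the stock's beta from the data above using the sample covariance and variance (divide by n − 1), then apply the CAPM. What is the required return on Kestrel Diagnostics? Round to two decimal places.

Mean R_i = (13.5 + 3.6 + 9.3 − 12.4 + 1.4 + 3.4) / 6 = 3.1333%
Mean R_m = (8.5 + 1.4 + 7.2 − 8.5 + 2.9 + 1.0) / 6 = 2.0833%
Σ(R_i − R̄_i)(R_m − R̄_m) = 260.4433  ⇒  Cov = 260.4433 / 5 = 52.0887
Σ(R_m − R̄_m)² = 181.6683  ⇒  Var(R_m) = 181.6683 / 5 = 36.3337
β = Cov / Var(R_m) = 52.0887 / 36.3337 = 1.4336
E(R) = R_f + β × MRP = 3.57% + 1.4336 × 4.52% = 10.05%

10.05%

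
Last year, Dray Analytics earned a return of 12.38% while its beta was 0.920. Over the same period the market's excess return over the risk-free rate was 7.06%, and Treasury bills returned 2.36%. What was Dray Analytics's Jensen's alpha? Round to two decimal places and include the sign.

CAPM benchmark = R_f + β(R_m − R_f) = 2.36% + 0.920 × 7.06% = 8.85520%
α = actual − benchmark = 12.38% − 8.85520% = +3.52%

+3.52%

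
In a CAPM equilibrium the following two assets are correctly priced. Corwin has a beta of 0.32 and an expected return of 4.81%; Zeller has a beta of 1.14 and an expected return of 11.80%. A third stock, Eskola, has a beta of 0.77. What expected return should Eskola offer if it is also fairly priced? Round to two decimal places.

8.65%

MRP (SML slope) = (11.80% − 4.81%) / (1.14 − 0.32) = 6.99% / 0.82 = 8.5244%
R_f (intercept) = 4.81% − 0.32 × 8.5244% = 2.0822%
E(R_Eskola) = R_f + β × MRP = 2.0822% + 0.77 × 8.5244% = 8.65%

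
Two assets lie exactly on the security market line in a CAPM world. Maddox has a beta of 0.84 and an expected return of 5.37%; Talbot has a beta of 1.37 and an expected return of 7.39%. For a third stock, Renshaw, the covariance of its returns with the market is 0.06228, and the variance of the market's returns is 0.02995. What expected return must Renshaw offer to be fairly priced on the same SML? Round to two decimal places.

10.09%

MRP = (7.39% − 5.37%) / (1.37 − 0.84) = 3.8113%
R_f = 5.37% − 0.84 × 3.8113% = 2.1685%
β_Renshaw = Cov / Var(R_m) = 0.06228 / 0.02995 = 2.0795
E(R_Renshaw) = R_f + β × MRP = 2.1685% + 2.0795 × 3.8113% = 10.09%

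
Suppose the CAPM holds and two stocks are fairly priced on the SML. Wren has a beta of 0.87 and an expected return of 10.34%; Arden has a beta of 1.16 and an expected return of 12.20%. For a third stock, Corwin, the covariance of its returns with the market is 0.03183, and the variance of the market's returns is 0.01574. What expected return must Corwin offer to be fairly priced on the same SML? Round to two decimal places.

MRP = (12.20% − 10.34%) / (1.16 − 0.87) = 6.4138%
R_f = 10.34% − 0.87 × 6.4138% = 4.7600%
β_Corwin = Cov / Var(R_m) = 0.03183 / 0.01574 = 2.0222
E(R_Corwin) = R_f + β × MRP = 4.7600% + 2.0222 × 6.4138% = 17.73%

17.73%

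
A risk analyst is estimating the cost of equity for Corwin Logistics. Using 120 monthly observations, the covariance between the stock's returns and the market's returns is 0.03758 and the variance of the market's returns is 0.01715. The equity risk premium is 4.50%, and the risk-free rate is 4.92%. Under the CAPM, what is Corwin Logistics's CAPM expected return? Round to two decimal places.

14.78%

β = Cov(R_i, R_m) / Var(R_m) = 0.03758 / 0.01715 = 2.1913
E(R) = R_f + β × MRP = 4.92% + 2.1913 × 4.50% = 14.78%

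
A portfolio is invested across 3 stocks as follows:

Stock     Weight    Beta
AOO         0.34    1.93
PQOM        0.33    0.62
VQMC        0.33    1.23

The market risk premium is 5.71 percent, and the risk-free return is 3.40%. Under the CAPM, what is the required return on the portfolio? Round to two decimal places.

β_P = Σ w_i β_i = 0.34×1.93 + 0.33×0.62 + 0.33×1.23 = 1.2667
E(R_P) = R_f + β_P × MRP = 3.40% + 1.2667 × 5.71% = 10.63%

10.63%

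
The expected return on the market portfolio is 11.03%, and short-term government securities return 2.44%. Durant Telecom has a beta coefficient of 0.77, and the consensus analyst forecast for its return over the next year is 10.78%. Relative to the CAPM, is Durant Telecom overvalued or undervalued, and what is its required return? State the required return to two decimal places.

Undervalued; required return 9.05%

MRP = 11.03% − 2.44% = 8.59%
Required return = R_f + β·MRP = 2.44% + 0.77 × 8.59% = 9.05%
Forecast 10.78% > required 9.05% → the stock plots above the SML → undervalued.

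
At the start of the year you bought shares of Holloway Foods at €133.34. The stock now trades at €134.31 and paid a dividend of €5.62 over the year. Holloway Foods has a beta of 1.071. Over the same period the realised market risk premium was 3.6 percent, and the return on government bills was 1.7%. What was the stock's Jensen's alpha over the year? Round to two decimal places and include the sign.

Realised HPR = (P1 + D1 − P0) / P0 = (134.31 + 5.62 − 133.34) / 133.34 = 6.59 / 133.34 = 4.9423%
CAPM required = R_f + β·MRP = 1.7% + 1.071 × 3.6% = 5.5556%
α = realised − required = 4.9423% − 5.5556% = -0.61%

-0.61%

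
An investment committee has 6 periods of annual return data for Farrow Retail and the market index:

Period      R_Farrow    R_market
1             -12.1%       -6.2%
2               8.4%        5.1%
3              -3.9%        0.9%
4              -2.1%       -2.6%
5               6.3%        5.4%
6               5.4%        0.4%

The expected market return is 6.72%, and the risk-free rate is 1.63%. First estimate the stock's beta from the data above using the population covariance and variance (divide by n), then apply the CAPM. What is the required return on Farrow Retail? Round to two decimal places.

9.53%

Mean R_i = (-12.1 + 8.4 − 3.9 − 2.1 + 6.3 + 5.4) / 6 = 0.3333%
Mean R_m = (-6.2 + 5.1 + 0.9 − 2.6 + 5.4 + 0.4) / 6 = 0.5000%
Σ(R_i − R̄_i)(R_m − R̄_m) = 154.9900  ⇒  Cov = 154.9900 / 6 = 25.8317
Σ(R_m − R̄_m)² = 99.8400  ⇒  Var(R_m) = 99.8400 / 6 = 16.6400
β = Cov / Var(R_m) = 25.8317 / 16.6400 = 1.5524
MRP = 6.72% − 1.63% = 5.09%
E(R) = R_f + β × MRP = 1.63% + 1.5524 × 5.09% = 9.53%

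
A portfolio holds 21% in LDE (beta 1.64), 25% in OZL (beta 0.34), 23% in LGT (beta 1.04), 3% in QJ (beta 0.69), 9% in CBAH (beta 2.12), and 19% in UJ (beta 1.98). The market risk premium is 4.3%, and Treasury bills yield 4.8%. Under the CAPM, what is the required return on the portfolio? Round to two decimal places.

10.20%

β_P = Σ w_i β_i = 0.21×1.64 + 0.25×0.34 + 0.23×1.04 + 0.03×0.69 + 0.09×2.12 + 0.19×1.98 = 1.2563
E(R_P) = R_f + β_P × MRP = 4.8% + 1.2563 × 4.3% = 10.20%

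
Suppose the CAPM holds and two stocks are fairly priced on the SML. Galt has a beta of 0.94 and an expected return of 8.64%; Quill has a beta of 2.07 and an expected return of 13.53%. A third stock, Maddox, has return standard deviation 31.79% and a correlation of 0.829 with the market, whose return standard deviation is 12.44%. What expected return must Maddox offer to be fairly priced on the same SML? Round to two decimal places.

13.74%

MRP = (13.53% − 8.64%) / (2.07 − 0.94) = 4.3274%
R_f = 8.64% − 0.94 × 4.3274% = 4.5722%
β_Maddox = ρ·σ_i/σ_m = 0.829 × 31.79 / 12.44 = 2.1185
E(R_Maddox) = R_f + β × MRP = 4.5722% + 2.1185 × 4.3274% = 13.74%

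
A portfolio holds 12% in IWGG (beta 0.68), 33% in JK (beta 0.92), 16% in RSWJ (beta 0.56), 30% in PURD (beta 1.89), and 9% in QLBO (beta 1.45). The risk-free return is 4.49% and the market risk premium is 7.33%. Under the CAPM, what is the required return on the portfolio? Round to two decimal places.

13.08%

β_P = Σ w_i β_i = 0.12×0.68 + 0.33×0.92 + 0.16×0.56 + 0.30×1.89 + 0.09×1.45 = 1.1723
E(R_P) = R_f + β_P × MRP = 4.49% + 1.1723 × 7.33% = 13.08%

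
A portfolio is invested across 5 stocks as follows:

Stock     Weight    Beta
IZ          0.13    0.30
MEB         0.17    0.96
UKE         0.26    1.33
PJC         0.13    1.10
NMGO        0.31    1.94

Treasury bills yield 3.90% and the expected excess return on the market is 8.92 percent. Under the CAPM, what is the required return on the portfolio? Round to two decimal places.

β_P = Σ w_i β_i = 0.13×0.30 + 0.17×0.96 + 0.26×1.33 + 0.13×1.10 + 0.31×1.94 = 1.2924
E(R_P) = R_f + β_P × MRP = 3.90% + 1.2924 × 8.92% = 15.43%

15.43%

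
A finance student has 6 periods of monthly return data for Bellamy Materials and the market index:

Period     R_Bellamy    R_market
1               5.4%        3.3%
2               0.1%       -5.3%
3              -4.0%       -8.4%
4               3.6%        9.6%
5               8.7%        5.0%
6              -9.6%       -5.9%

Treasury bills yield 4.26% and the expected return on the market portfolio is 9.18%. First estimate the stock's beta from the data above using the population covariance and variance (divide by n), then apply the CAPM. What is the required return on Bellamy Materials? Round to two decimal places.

7.78%

Mean R_i = (5.4 + 0.1 − 4.0 + 3.6 + 8.7 − 9.6) / 6 = 0.7000%
Mean R_m = (3.3 − 5.3 − 8.4 + 9.6 + 5.0 − 5.9) / 6 = -0.2833%
Σ(R_i − R̄_i)(R_m − R̄_m) = 186.7800  ⇒  Cov = 186.7800 / 6 = 31.1300
Σ(R_m − R̄_m)² = 261.0283  ⇒  Var(R_m) = 261.0283 / 6 = 43.5047
β = Cov / Var(R_m) = 31.1300 / 43.5047 = 0.7156
MRP = 9.18% − 4.26% = 4.92%
E(R) = R_f + β × MRP = 4.26% + 0.7156 × 4.92% = 7.78%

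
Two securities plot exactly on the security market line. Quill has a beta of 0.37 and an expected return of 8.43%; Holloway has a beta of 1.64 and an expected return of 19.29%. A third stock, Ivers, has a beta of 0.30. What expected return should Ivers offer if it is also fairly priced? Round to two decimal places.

7.83%

MRP (SML slope) = (19.29% − 8.43%) / (1.64 − 0.37) = 10.86% / 1.27 = 8.5512%
R_f (intercept) = 8.43% − 0.37 × 8.5512% = 5.2661%
E(R_Ivers) = R_f + β × MRP = 5.2661% + 0.30 × 8.5512% = 7.83%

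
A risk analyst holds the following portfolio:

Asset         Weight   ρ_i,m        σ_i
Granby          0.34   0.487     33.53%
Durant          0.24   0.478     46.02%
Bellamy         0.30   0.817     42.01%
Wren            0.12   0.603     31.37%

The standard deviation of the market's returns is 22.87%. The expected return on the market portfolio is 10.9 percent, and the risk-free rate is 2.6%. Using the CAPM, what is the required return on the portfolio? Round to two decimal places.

11.09%

β_Granby = 0.487 × 33.53% / 22.87% = 0.7140
β_Durant = 0.478 × 46.02% / 22.87% = 0.9619
β_Bellamy = 0.817 × 42.01% / 22.87% = 1.5008
β_Wren = 0.603 × 31.37% / 22.87% = 0.8271
β_P = Σ w_i β_i = 0.34×0.7140 + 0.24×0.9619 + 0.30×1.5008 + 0.12×0.8271 = 1.0231
MRP = 10.9% − 2.6% = 8.30%
E(R_P) = R_f + β_P × MRP = 2.6% + 1.0231 × 8.3% = 11.09%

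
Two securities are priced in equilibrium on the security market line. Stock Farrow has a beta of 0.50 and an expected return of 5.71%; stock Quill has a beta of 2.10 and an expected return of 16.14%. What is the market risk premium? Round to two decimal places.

6.52%

Both satisfy E(R) = R_f + β·MRP, so the slope of the SML is
MRP = (16.14% − 5.71%) / (2.10 − 0.50) = 10.43% / 1.60 = 6.5188%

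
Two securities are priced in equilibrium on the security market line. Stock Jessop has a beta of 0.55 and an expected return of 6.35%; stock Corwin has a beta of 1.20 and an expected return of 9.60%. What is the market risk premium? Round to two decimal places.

Both satisfy E(R) = R_f + β·MRP, so the slope of the SML is
MRP = (9.60% − 6.35%) / (1.20 − 0.55) = 3.25% / 0.65 = 5.0000%

5.00%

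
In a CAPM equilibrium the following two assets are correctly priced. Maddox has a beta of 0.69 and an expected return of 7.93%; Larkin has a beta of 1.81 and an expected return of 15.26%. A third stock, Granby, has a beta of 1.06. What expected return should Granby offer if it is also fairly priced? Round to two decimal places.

10.35%

MRP (SML slope) = (15.26% − 7.93%) / (1.81 − 0.69) = 7.33% / 1.12 = 6.5446%
R_f (intercept) = 7.93% − 0.69 × 6.5446% = 3.4142%
E(R_Granby) = R_f + β × MRP = 3.4142% + 1.06 × 6.5446% = 10.35%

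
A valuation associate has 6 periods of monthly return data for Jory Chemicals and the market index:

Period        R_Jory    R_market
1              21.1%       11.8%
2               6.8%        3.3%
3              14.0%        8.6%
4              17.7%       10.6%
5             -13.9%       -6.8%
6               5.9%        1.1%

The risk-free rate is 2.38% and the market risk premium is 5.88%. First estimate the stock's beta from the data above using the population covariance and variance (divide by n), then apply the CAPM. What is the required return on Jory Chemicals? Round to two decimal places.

12.70%

Mean R_i = (21.1 + 6.8 + 14.0 + 17.7 − 13.9 + 5.9) / 6 = 8.6000%
Mean R_m = (11.8 + 3.3 + 8.6 + 10.6 − 6.8 + 1.1) / 6 = 4.7667%
Σ(R_i − R̄_i)(R_m − R̄_m) = 434.4900  ⇒  Cov = 434.4900 / 6 = 72.4150
Σ(R_m − R̄_m)² = 247.5733  ⇒  Var(R_m) = 247.5733 / 6 = 41.2622
β = Cov / Var(R_m) = 72.4150 / 41.2622 = 1.7550
E(R) = R_f + β × MRP = 2.38% + 1.7550 × 5.88% = 12.70%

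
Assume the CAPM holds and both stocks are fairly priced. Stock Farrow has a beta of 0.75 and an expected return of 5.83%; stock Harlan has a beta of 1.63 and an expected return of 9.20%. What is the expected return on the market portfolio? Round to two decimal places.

Both satisfy E(R) = R_f + β·MRP, so the slope of the SML is
MRP = (9.20% − 5.83%) / (1.63 − 0.75) = 3.37% / 0.88 = 3.8295%
R_f = E(R_Farrow) − β_Farrow·MRP = 5.83% − 0.75 × 3.8295% = 2.9579%
E(R_m) = R_f + MRP = 2.9579% + 3.8295% = 6.79%

6.79%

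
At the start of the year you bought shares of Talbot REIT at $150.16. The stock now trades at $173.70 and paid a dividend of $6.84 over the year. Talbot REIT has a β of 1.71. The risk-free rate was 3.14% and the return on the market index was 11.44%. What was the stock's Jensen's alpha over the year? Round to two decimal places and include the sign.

Realised HPR = (P1 + D1 − P0) / P0 = (173.70 + 6.84 − 150.16) / 150.16 = 30.38 / 150.16 = 20.2318%
MRP = 11.44% − 3.14% = 8.30%
CAPM required = R_f + β·MRP = 3.14% + 1.71 × 8.30% = 17.3330%
α = realised − required = 20.2318% − 17.3330% = +2.90%

+2.90%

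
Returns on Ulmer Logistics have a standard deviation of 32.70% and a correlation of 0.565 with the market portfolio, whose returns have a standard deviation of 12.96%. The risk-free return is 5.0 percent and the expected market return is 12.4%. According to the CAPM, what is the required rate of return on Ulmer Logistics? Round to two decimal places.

β = ρ × σ_i / σ_m = 0.565 × 32.70% / 12.96% = 1.4256
MRP = 12.4% − 5.0% = 7.40%
E(R) = 5.0% + 1.4256 × 7.4% = 15.55%

15.55%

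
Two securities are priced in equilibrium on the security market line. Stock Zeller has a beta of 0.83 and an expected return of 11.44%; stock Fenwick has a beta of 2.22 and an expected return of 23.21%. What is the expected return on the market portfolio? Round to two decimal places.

12.88%

Both satisfy E(R) = R_f + β·MRP, so the slope of the SML is
MRP = (23.21% − 11.44%) / (2.22 − 0.83) = 11.77% / 1.39 = 8.4676%
R_f = E(R_Zeller) − β_Zeller·MRP = 11.44% − 0.83 × 8.4676% = 4.4119%
E(R_m) = R_f + MRP = 4.4119% + 8.4676% = 12.88%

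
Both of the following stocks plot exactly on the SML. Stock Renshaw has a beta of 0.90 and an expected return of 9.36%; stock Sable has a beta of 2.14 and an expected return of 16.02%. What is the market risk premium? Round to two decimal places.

5.37%

Both satisfy E(R) = R_f + β·MRP, so the slope of the SML is
MRP = (16.02% − 9.36%) / (2.14 − 0.90) = 6.66% / 1.24 = 5.3710%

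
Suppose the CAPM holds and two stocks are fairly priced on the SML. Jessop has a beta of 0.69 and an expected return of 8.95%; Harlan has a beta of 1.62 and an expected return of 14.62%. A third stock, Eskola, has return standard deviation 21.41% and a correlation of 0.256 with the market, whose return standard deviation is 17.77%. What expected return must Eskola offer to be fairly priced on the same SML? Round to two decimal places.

MRP = (14.62% − 8.95%) / (1.62 − 0.69) = 6.0968%
R_f = 8.95% − 0.69 × 6.0968% = 4.7432%
β_Eskola = ρ·σ_i/σ_m = 0.256 × 21.41 / 17.77 = 0.3084
E(R_Eskola) = R_f + β × MRP = 4.7432% + 0.3084 × 6.0968% = 6.62%

6.62%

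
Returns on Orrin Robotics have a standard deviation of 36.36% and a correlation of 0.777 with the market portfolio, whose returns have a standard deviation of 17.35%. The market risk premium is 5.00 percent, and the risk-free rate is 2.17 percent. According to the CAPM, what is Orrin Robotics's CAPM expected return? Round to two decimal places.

β = ρ × σ_i / σ_m = 0.777 × 36.36% / 17.35% = 1.6283
E(R) = 2.17% + 1.6283 × 5.00% = 10.31%

10.31%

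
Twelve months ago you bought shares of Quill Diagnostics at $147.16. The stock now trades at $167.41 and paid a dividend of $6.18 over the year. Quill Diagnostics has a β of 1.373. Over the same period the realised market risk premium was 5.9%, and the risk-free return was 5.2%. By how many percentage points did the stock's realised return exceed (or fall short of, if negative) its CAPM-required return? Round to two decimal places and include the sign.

Realised HPR = (P1 + D1 − P0) / P0 = (167.41 + 6.18 − 147.16) / 147.16 = 26.43 / 147.16 = 17.9600%
CAPM required = R_f + β·MRP = 5.2% + 1.373 × 5.9% = 13.3007%
α = realised − required = 17.9600% − 13.3007% = +4.66%

+4.66%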